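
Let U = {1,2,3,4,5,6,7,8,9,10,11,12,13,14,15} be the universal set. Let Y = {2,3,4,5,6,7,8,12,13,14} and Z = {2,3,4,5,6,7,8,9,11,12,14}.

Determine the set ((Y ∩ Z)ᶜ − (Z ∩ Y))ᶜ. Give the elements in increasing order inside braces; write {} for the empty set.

{2,3,4,5,6,7,8,12,14}

Y ∩ Z = {2,3,4,5,6,7,8,12,14}
(Y ∩ Z)ᶜ = {1,9,10,11,13,15}
Z ∩ Y = {2,3,4,5,6,7,8,12,14}
(Y ∩ Z)ᶜ − (Z ∩ Y) = {1,9,10,11,13,15}
((Y ∩ Z)ᶜ − (Z ∩ Y))ᶜ = {2,3,4,5,6,7,8,12,14}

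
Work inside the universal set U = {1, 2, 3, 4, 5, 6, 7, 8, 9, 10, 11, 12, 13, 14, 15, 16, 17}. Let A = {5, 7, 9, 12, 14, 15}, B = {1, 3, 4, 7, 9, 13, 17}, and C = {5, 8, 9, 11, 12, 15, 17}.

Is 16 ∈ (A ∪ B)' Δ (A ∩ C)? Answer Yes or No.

16 ∉ A and 16 ∉ B, so 16 ∉ A ∪ B
16 ∈ (A ∪ B)' since 16 ∉ (A ∪ B)
16 ∉ A and 16 ∉ C, so 16 ∉ A ∩ C
16 ∈ (A ∪ B)' and 16 ∉ (A ∩ C), so 16 ∈ (A ∪ B)' Δ (A ∩ C)

Yes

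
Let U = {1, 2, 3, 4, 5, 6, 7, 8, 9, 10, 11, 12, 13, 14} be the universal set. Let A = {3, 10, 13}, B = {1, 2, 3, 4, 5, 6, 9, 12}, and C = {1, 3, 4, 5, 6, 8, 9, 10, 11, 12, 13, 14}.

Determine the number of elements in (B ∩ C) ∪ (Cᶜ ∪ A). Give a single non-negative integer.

B ∩ C = {1, 3, 4, 5, 6, 9, 12}
Cᶜ = {2, 7}
Cᶜ ∪ A = {2, 3, 7, 10, 13}
(B ∩ C) ∪ (Cᶜ ∪ A) = {1, 2, 3, 4, 5, 6, 7, 9, 10, 12, 13}
|(B ∩ C) ∪ (Cᶜ ∪ A)| = 11

11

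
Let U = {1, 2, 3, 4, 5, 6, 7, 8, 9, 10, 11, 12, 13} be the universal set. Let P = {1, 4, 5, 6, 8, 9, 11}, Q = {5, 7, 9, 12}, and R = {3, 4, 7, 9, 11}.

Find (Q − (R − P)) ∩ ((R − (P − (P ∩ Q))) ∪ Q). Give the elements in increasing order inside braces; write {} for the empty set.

{5, 9, 12}

R − P = {3, 7}
Q − (R − P) = {5, 9, 12}
P ∩ Q = {5, 9}
P − (P ∩ Q) = {1, 4, 6, 8, 11}
R − (P − (P ∩ Q)) = {3, 7, 9}
(R − (P − (P ∩ Q))) ∪ Q = {3, 5, 7, 9, 12}
(Q − (R − P)) ∩ ((R − (P − (P ∩ Q))) ∪ Q) = {5, 9, 12}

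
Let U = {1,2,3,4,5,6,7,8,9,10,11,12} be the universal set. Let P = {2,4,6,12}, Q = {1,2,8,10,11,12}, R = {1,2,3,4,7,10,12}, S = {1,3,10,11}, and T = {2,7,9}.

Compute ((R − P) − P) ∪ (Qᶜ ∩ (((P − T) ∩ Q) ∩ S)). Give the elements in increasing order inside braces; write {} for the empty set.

{1,3,7,10}

R − P = {1,3,7,10}
(R − P) − P = {1,3,7,10}
Qᶜ = {3,4,5,6,7,9}
P − T = {4,6,12}
(P − T) ∩ Q = {12}
((P − T) ∩ Q) ∩ S = {}
Qᶜ ∩ (((P − T) ∩ Q) ∩ S) = {}
((R − P) − P) ∪ (Qᶜ ∩ (((P − T) ∩ Q) ∩ S)) = {1,3,7,10}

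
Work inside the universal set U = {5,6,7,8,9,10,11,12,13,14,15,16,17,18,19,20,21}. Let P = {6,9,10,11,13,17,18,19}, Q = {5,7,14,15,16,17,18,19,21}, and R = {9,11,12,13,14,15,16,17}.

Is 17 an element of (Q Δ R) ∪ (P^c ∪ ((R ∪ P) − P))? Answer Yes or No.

No

17 ∈ Q and 17 ∈ R, so 17 ∉ Q Δ R
17 ∈ P, so 17 ∉ P^c
17 ∈ R and 17 ∈ P, so 17 ∈ R ∪ P
17 ∈ (R ∪ P) and 17 ∈ P, so 17 ∉ (R ∪ P) − P
17 ∉ P^c and 17 ∉ ((R ∪ P) − P), so 17 ∉ P^c ∪ ((R ∪ P) − P)
17 ∉ (Q Δ R) and 17 ∉ (P^c ∪ ((R ∪ P) − P)), so 17 ∉ (Q Δ R) ∪ (P^c ∪ ((R ∪ P) − P))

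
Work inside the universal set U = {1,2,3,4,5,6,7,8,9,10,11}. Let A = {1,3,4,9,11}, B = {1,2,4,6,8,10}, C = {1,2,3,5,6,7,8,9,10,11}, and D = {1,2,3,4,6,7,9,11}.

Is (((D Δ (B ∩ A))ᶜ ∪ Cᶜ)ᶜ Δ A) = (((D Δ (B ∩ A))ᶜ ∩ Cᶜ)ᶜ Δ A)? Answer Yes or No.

No

B ∩ A = {1,4}
D Δ (B ∩ A) = {2,3,6,7,9,11}
(D Δ (B ∩ A))ᶜ = {1,4,5,8,10}
Cᶜ = {4}
(D Δ (B ∩ A))ᶜ ∪ Cᶜ = {1,4,5,8,10}
((D Δ (B ∩ A))ᶜ ∪ Cᶜ)ᶜ = {2,3,6,7,9,11}
((D Δ (B ∩ A))ᶜ ∪ Cᶜ)ᶜ Δ A = {1,2,4,6,7}
(D Δ (B ∩ A))ᶜ ∩ Cᶜ = {4}
((D Δ (B ∩ A))ᶜ ∩ Cᶜ)ᶜ = {1,2,3,5,6,7,8,9,10,11}
((D Δ (B ∩ A))ᶜ ∩ Cᶜ)ᶜ Δ A = {2,4,5,6,7,8,10}
1 ∈ ((D Δ (B ∩ A))ᶜ ∪ Cᶜ)ᶜ Δ A but 1 ∉ ((D Δ (B ∩ A))ᶜ ∩ Cᶜ)ᶜ Δ A, so they differ.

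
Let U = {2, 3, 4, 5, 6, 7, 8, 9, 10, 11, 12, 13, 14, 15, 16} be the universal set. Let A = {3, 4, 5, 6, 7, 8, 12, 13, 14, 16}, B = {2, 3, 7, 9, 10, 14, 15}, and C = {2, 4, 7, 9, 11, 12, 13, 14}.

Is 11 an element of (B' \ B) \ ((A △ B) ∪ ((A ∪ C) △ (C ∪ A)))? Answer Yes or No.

11 ∉ B, so 11 ∈ B'
11 ∈ B' and 11 ∉ B, so 11 ∈ B' \ B
11 ∉ A and 11 ∉ B, so 11 ∉ A △ B
11 ∉ A and 11 ∈ C, so 11 ∈ A ∪ C
11 ∈ C and 11 ∉ A, so 11 ∈ C ∪ A
11 ∈ (A ∪ C) and 11 ∈ (C ∪ A), so 11 ∉ (A ∪ C) △ (C ∪ A)
11 ∉ (A △ B) and 11 ∉ ((A ∪ C) △ (C ∪ A)), so 11 ∉ (A △ B) ∪ ((A ∪ C) △ (C ∪ A))
11 ∈ (B' \ B) and 11 ∉ ((A △ B) ∪ ((A ∪ C) △ (C ∪ A))), so 11 ∈ (B' \ B) \ ((A △ B) ∪ ((A ∪ C) △ (C ∪ A)))

Yes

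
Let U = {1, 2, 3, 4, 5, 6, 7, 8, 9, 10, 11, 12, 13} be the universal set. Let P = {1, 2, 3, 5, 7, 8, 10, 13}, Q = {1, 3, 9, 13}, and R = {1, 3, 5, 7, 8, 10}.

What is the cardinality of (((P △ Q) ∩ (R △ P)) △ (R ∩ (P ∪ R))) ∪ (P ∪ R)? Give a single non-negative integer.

8

P △ Q = {2, 5, 7, 8, 9, 10}
R △ P = {2, 13}
(P △ Q) ∩ (R △ P) = {2}
P ∪ R = {1, 2, 3, 5, 7, 8, 10, 13}
R ∩ (P ∪ R) = {1, 3, 5, 7, 8, 10}
((P △ Q) ∩ (R △ P)) △ (R ∩ (P ∪ R)) = {1, 2, 3, 5, 7, 8, 10}
(((P △ Q) ∩ (R △ P)) △ (R ∩ (P ∪ R))) ∪ (P ∪ R) = {1, 2, 3, 5, 7, 8, 10, 13}
|(((P △ Q) ∩ (R △ P)) △ (R ∩ (P ∪ R))) ∪ (P ∪ R)| = 8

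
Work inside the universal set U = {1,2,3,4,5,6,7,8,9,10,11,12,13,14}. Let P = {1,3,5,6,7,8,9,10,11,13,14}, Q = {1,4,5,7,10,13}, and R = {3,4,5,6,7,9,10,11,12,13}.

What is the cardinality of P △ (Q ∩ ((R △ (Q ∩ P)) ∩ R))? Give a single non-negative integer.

Q ∩ P = {1,5,7,10,13}
R △ (Q ∩ P) = {1,3,4,6,9,11,12}
(R △ (Q ∩ P)) ∩ R = {3,4,6,9,11,12}
Q ∩ ((R △ (Q ∩ P)) ∩ R) = {4}
P △ (Q ∩ ((R △ (Q ∩ P)) ∩ R)) = {1,3,4,5,6,7,8,9,10,11,13,14}
|P △ (Q ∩ ((R △ (Q ∩ P)) ∩ R))| = 12

12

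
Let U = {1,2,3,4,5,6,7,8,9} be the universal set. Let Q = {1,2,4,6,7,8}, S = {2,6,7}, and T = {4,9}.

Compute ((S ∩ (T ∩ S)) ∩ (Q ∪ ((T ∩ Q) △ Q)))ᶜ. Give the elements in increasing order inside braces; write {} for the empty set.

{1,2,3,4,5,6,7,8,9}

T ∩ S = {}
S ∩ (T ∩ S) = {}
T ∩ Q = {4}
(T ∩ Q) △ Q = {1,2,6,7,8}
Q ∪ ((T ∩ Q) △ Q) = {1,2,4,6,7,8}
(S ∩ (T ∩ S)) ∩ (Q ∪ ((T ∩ Q) △ Q)) = {}
((S ∩ (T ∩ S)) ∩ (Q ∪ ((T ∩ Q) △ Q)))ᶜ = {1,2,3,4,5,6,7,8,9}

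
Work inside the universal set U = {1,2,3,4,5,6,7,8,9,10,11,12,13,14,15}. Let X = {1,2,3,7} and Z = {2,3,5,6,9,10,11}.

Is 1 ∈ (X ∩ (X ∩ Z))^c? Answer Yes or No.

Yes

1 ∈ X and 1 ∉ Z, so 1 ∉ X ∩ Z
1 ∈ X and 1 ∉ (X ∩ Z), so 1 ∉ X ∩ (X ∩ Z)
1 ∈ (X ∩ (X ∩ Z))^c since 1 ∉ (X ∩ (X ∩ Z))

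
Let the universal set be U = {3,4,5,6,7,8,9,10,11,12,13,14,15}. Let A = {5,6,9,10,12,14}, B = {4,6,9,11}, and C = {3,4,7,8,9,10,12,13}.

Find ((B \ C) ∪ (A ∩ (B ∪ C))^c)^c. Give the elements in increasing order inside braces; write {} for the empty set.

{9,10,12}

B \ C = {6,11}
B ∪ C = {3,4,6,7,8,9,10,11,12,13}
A ∩ (B ∪ C) = {6,9,10,12}
(A ∩ (B ∪ C))^c = {3,4,5,7,8,11,13,14,15}
(B \ C) ∪ (A ∩ (B ∪ C))^c = {3,4,5,6,7,8,11,13,14,15}
((B \ C) ∪ (A ∩ (B ∪ C))^c)^c = {9,10,12}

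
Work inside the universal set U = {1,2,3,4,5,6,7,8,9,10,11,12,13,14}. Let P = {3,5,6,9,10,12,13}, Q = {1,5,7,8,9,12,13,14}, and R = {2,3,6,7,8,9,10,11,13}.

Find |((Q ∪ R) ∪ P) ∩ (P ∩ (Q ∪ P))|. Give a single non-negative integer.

7

Q ∪ R = {1,2,3,5,6,7,8,9,10,11,12,13,14}
(Q ∪ R) ∪ P = {1,2,3,5,6,7,8,9,10,11,12,13,14}
Q ∪ P = {1,3,5,6,7,8,9,10,12,13,14}
P ∩ (Q ∪ P) = {3,5,6,9,10,12,13}
((Q ∪ R) ∪ P) ∩ (P ∩ (Q ∪ P)) = {3,5,6,9,10,12,13}
|((Q ∪ R) ∪ P) ∩ (P ∩ (Q ∪ P))| = 7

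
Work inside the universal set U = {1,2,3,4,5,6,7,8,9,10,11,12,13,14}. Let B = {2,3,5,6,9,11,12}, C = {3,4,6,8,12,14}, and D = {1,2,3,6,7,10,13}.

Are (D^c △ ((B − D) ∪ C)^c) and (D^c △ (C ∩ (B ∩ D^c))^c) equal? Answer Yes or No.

D^c = {4,5,8,9,11,12,14}
B − D = {5,9,11,12}
(B − D) ∪ C = {3,4,5,6,8,9,11,12,14}
((B − D) ∪ C)^c = {1,2,7,10,13}
D^c △ ((B − D) ∪ C)^c = {1,2,4,5,7,8,9,10,11,12,13,14}
B ∩ D^c = {5,9,11,12}
C ∩ (B ∩ D^c) = {12}
(C ∩ (B ∩ D^c))^c = {1,2,3,4,5,6,7,8,9,10,11,13,14}
D^c △ (C ∩ (B ∩ D^c))^c = {1,2,3,6,7,10,12,13}
3 ∈ D^c △ (C ∩ (B ∩ D^c))^c but 3 ∉ D^c △ ((B − D) ∪ C)^c, so they differ.

No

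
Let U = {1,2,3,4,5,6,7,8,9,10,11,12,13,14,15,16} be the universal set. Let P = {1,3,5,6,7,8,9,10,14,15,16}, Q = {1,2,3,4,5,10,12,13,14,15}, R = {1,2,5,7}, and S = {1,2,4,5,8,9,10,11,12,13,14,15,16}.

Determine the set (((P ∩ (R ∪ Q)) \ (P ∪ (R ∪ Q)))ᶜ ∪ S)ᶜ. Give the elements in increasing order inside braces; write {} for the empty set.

R ∪ Q = {1,2,3,4,5,7,10,12,13,14,15}
P ∩ (R ∪ Q) = {1,3,5,7,10,14,15}
P ∪ (R ∪ Q) = {1,2,3,4,5,6,7,8,9,10,12,13,14,15,16}
(P ∩ (R ∪ Q)) \ (P ∪ (R ∪ Q)) = {}
((P ∩ (R ∪ Q)) \ (P ∪ (R ∪ Q)))ᶜ = {1,2,3,4,5,6,7,8,9,10,11,12,13,14,15,16}
((P ∩ (R ∪ Q)) \ (P ∪ (R ∪ Q)))ᶜ ∪ S = {1,2,3,4,5,6,7,8,9,10,11,12,13,14,15,16}
(((P ∩ (R ∪ Q)) \ (P ∪ (R ∪ Q)))ᶜ ∪ S)ᶜ = {}

{}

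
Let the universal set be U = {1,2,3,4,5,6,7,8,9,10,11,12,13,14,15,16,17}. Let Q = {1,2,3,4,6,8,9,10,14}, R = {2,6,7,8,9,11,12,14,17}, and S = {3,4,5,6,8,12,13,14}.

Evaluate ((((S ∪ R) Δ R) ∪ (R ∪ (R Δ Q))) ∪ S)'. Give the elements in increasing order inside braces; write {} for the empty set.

S ∪ R = {2,3,4,5,6,7,8,9,11,12,13,14,17}
(S ∪ R) Δ R = {3,4,5,13}
R Δ Q = {1,3,4,7,10,11,12,17}
R ∪ (R Δ Q) = {1,2,3,4,6,7,8,9,10,11,12,14,17}
((S ∪ R) Δ R) ∪ (R ∪ (R Δ Q)) = {1,2,3,4,5,6,7,8,9,10,11,12,13,14,17}
(((S ∪ R) Δ R) ∪ (R ∪ (R Δ Q))) ∪ S = {1,2,3,4,5,6,7,8,9,10,11,12,13,14,17}
((((S ∪ R) Δ R) ∪ (R ∪ (R Δ Q))) ∪ S)' = {15,16}

{15,16}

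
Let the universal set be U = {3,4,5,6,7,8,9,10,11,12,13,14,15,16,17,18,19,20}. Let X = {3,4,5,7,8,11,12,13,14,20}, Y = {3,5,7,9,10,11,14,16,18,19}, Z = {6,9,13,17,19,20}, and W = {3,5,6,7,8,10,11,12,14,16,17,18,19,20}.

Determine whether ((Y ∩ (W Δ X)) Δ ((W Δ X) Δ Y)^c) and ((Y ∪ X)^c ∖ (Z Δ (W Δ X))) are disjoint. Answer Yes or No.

No

W Δ X = {4,6,10,13,16,17,18,19}
Y ∩ (W Δ X) = {10,16,18,19}
(W Δ X) Δ Y = {3,4,5,6,7,9,11,13,14,17}
((W Δ X) Δ Y)^c = {8,10,12,15,16,18,19,20}
(Y ∩ (W Δ X)) Δ ((W Δ X) Δ Y)^c = {8,12,15,20}
Y ∪ X = {3,4,5,7,8,9,10,11,12,13,14,16,18,19,20}
(Y ∪ X)^c = {6,15,17}
Z Δ (W Δ X) = {4,9,10,16,18,20}
(Y ∪ X)^c ∖ (Z Δ (W Δ X)) = {6,15,17}
15 lies in both, so they are not disjoint.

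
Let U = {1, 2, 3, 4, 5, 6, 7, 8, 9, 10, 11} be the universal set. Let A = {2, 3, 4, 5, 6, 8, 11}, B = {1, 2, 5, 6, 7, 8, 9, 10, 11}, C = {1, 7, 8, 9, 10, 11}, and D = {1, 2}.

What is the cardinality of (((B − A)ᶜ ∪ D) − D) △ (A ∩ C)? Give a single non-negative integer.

4

B − A = {1, 7, 9, 10}
(B − A)ᶜ = {2, 3, 4, 5, 6, 8, 11}
(B − A)ᶜ ∪ D = {1, 2, 3, 4, 5, 6, 8, 11}
((B − A)ᶜ ∪ D) − D = {3, 4, 5, 6, 8, 11}
A ∩ C = {8, 11}
(((B − A)ᶜ ∪ D) − D) △ (A ∩ C) = {3, 4, 5, 6}
|(((B − A)ᶜ ∪ D) − D) △ (A ∩ C)| = 4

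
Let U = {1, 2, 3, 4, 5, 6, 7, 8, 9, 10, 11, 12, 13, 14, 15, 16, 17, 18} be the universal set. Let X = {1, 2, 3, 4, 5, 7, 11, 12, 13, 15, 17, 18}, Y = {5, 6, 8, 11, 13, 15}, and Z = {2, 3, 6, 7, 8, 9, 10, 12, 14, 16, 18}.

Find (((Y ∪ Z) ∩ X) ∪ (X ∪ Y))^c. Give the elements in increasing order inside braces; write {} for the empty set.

Y ∪ Z = {2, 3, 5, 6, 7, 8, 9, 10, 11, 12, 13, 14, 15, 16, 18}
(Y ∪ Z) ∩ X = {2, 3, 5, 7, 11, 12, 13, 15, 18}
X ∪ Y = {1, 2, 3, 4, 5, 6, 7, 8, 11, 12, 13, 15, 17, 18}
((Y ∪ Z) ∩ X) ∪ (X ∪ Y) = {1, 2, 3, 4, 5, 6, 7, 8, 11, 12, 13, 15, 17, 18}
(((Y ∪ Z) ∩ X) ∪ (X ∪ Y))^c = {9, 10, 14, 16}

{9, 10, 14, 16}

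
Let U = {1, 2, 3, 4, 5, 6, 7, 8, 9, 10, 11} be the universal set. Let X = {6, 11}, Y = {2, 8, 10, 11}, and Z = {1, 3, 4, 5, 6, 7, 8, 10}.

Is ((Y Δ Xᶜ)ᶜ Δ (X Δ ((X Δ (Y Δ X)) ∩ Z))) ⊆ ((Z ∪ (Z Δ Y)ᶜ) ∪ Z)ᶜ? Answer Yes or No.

Xᶜ = {1, 2, 3, 4, 5, 7, 8, 9, 10}
Y Δ Xᶜ = {1, 3, 4, 5, 7, 9, 11}
(Y Δ Xᶜ)ᶜ = {2, 6, 8, 10}
Y Δ X = {2, 6, 8, 10}
X Δ (Y Δ X) = {2, 8, 10, 11}
(X Δ (Y Δ X)) ∩ Z = {8, 10}
X Δ ((X Δ (Y Δ X)) ∩ Z) = {6, 8, 10, 11}
(Y Δ Xᶜ)ᶜ Δ (X Δ ((X Δ (Y Δ X)) ∩ Z)) = {2, 11}
Z Δ Y = {1, 2, 3, 4, 5, 6, 7, 11}
(Z Δ Y)ᶜ = {8, 9, 10}
Z ∪ (Z Δ Y)ᶜ = {1, 3, 4, 5, 6, 7, 8, 9, 10}
(Z ∪ (Z Δ Y)ᶜ) ∪ Z = {1, 3, 4, 5, 6, 7, 8, 9, 10}
((Z ∪ (Z Δ Y)ᶜ) ∪ Z)ᶜ = {2, 11}
Every element of {2, 11} is in {2, 11}, so (Y Δ Xᶜ)ᶜ Δ (X Δ ((X Δ (Y Δ X)) ∩ Z)) ⊆ ((Z ∪ (Z Δ Y)ᶜ) ∪ Z)ᶜ.

Yes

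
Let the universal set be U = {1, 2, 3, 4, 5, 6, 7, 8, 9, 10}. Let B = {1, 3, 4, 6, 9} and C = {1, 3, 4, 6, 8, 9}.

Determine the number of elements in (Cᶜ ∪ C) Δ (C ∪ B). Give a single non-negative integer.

Cᶜ = {2, 5, 7, 10}
Cᶜ ∪ C = {1, 2, 3, 4, 5, 6, 7, 8, 9, 10}
C ∪ B = {1, 3, 4, 6, 8, 9}
(Cᶜ ∪ C) Δ (C ∪ B) = {2, 5, 7, 10}
|(Cᶜ ∪ C) Δ (C ∪ B)| = 4

4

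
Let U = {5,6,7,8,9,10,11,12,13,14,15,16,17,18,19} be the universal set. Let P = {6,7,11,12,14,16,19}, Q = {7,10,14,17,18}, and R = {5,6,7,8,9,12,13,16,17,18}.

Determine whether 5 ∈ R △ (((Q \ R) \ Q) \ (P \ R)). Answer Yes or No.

Yes

5 ∉ Q and 5 ∈ R, so 5 ∉ Q \ R
5 ∉ (Q \ R) and 5 ∉ Q, so 5 ∉ (Q \ R) \ Q
5 ∉ P and 5 ∈ R, so 5 ∉ P \ R
5 ∉ ((Q \ R) \ Q) and 5 ∉ (P \ R), so 5 ∉ ((Q \ R) \ Q) \ (P \ R)
5 ∈ R and 5 ∉ (((Q \ R) \ Q) \ (P \ R)), so 5 ∈ R △ (((Q \ R) \ Q) \ (P \ R))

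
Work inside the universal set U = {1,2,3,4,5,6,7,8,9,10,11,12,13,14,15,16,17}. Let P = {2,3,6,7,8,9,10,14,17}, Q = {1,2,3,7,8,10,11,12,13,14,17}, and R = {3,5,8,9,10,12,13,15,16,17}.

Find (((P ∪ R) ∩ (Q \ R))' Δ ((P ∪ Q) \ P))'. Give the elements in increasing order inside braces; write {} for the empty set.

{1,2,7,11,12,13,14}

P ∪ R = {2,3,5,6,7,8,9,10,12,13,14,15,16,17}
Q \ R = {1,2,7,11,14}
(P ∪ R) ∩ (Q \ R) = {2,7,14}
((P ∪ R) ∩ (Q \ R))' = {1,3,4,5,6,8,9,10,11,12,13,15,16,17}
P ∪ Q = {1,2,3,6,7,8,9,10,11,12,13,14,17}
(P ∪ Q) \ P = {1,11,12,13}
((P ∪ R) ∩ (Q \ R))' Δ ((P ∪ Q) \ P) = {3,4,5,6,8,9,10,15,16,17}
(((P ∪ R) ∩ (Q \ R))' Δ ((P ∪ Q) \ P))' = {1,2,7,11,12,13,14}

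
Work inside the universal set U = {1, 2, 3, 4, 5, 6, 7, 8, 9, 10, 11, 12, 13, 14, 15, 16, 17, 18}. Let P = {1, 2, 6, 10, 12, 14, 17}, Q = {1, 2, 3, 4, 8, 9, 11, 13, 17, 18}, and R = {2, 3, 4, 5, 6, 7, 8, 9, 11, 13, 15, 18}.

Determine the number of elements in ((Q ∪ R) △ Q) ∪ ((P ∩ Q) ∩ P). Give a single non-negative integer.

7

Q ∪ R = {1, 2, 3, 4, 5, 6, 7, 8, 9, 11, 13, 15, 17, 18}
(Q ∪ R) △ Q = {5, 6, 7, 15}
P ∩ Q = {1, 2, 17}
(P ∩ Q) ∩ P = {1, 2, 17}
((Q ∪ R) △ Q) ∪ ((P ∩ Q) ∩ P) = {1, 2, 5, 6, 7, 15, 17}
|((Q ∪ R) △ Q) ∪ ((P ∩ Q) ∩ P)| = 7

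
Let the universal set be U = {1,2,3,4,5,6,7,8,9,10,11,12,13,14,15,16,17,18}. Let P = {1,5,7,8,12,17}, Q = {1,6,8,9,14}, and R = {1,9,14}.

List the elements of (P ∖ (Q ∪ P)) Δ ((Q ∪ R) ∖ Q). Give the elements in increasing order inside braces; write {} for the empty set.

{}

Q ∪ P = {1,5,6,7,8,9,12,14,17}
P ∖ (Q ∪ P) = {}
Q ∪ R = {1,6,8,9,14}
(Q ∪ R) ∖ Q = {}
(P ∖ (Q ∪ P)) Δ ((Q ∪ R) ∖ Q) = {}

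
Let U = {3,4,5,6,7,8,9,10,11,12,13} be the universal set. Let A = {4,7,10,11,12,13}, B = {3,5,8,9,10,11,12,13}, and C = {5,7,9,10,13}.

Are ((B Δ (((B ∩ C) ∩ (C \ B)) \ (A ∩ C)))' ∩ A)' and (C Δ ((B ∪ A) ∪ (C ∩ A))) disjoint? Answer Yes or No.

B ∩ C = {5,9,10,13}
C \ B = {7}
(B ∩ C) ∩ (C \ B) = {}
A ∩ C = {7,10,13}
((B ∩ C) ∩ (C \ B)) \ (A ∩ C) = {}
B Δ (((B ∩ C) ∩ (C \ B)) \ (A ∩ C)) = {3,5,8,9,10,11,12,13}
(B Δ (((B ∩ C) ∩ (C \ B)) \ (A ∩ C)))' = {4,6,7}
(B Δ (((B ∩ C) ∩ (C \ B)) \ (A ∩ C)))' ∩ A = {4,7}
((B Δ (((B ∩ C) ∩ (C \ B)) \ (A ∩ C)))' ∩ A)' = {3,5,6,8,9,10,11,12,13}
B ∪ A = {3,4,5,7,8,9,10,11,12,13}
C ∩ A = {7,10,13}
(B ∪ A) ∪ (C ∩ A) = {3,4,5,7,8,9,10,11,12,13}
C Δ ((B ∪ A) ∪ (C ∩ A)) = {3,4,8,11,12}
3 lies in both, so they are not disjoint.

No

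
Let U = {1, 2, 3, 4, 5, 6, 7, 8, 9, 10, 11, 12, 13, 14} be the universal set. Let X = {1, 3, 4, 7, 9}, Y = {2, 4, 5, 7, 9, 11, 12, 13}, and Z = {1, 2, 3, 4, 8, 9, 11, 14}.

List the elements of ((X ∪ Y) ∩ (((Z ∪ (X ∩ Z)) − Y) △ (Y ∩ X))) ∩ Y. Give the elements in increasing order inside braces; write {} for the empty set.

X ∪ Y = {1, 2, 3, 4, 5, 7, 9, 11, 12, 13}
X ∩ Z = {1, 3, 4, 9}
Z ∪ (X ∩ Z) = {1, 2, 3, 4, 8, 9, 11, 14}
(Z ∪ (X ∩ Z)) − Y = {1, 3, 8, 14}
Y ∩ X = {4, 7, 9}
((Z ∪ (X ∩ Z)) − Y) △ (Y ∩ X) = {1, 3, 4, 7, 8, 9, 14}
(X ∪ Y) ∩ (((Z ∪ (X ∩ Z)) − Y) △ (Y ∩ X)) = {1, 3, 4, 7, 9}
((X ∪ Y) ∩ (((Z ∪ (X ∩ Z)) − Y) △ (Y ∩ X))) ∩ Y = {4, 7, 9}

{4, 7, 9}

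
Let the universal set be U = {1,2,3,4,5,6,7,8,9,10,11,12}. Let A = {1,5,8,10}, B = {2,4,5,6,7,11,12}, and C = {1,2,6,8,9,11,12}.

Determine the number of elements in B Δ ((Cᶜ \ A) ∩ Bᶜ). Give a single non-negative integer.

8

Cᶜ = {3,4,5,7,10}
Cᶜ \ A = {3,4,7}
Bᶜ = {1,3,8,9,10}
(Cᶜ \ A) ∩ Bᶜ = {3}
B Δ ((Cᶜ \ A) ∩ Bᶜ) = {2,3,4,5,6,7,11,12}
|B Δ ((Cᶜ \ A) ∩ Bᶜ)| = 8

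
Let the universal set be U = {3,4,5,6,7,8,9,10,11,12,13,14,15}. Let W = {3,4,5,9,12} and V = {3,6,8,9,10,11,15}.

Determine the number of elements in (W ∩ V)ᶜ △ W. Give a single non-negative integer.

W ∩ V = {3,9}
(W ∩ V)ᶜ = {4,5,6,7,8,10,11,12,13,14,15}
(W ∩ V)ᶜ △ W = {3,6,7,8,9,10,11,13,14,15}
|(W ∩ V)ᶜ △ W| = 10

10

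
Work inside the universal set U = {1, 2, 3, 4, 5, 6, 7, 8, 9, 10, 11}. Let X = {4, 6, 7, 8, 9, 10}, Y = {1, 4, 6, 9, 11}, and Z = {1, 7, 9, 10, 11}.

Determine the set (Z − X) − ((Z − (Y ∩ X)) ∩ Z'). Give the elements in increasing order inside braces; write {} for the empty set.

Z − X = {1, 11}
Y ∩ X = {4, 6, 9}
Z − (Y ∩ X) = {1, 7, 10, 11}
Z' = {2, 3, 4, 5, 6, 8}
(Z − (Y ∩ X)) ∩ Z' = {}
(Z − X) − ((Z − (Y ∩ X)) ∩ Z') = {1, 11}

{1, 11}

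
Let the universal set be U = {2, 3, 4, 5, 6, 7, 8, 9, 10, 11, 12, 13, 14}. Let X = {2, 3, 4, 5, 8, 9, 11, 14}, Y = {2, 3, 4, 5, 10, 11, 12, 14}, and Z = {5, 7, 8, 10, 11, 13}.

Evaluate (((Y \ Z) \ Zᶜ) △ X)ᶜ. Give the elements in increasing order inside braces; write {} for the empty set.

{6, 7, 10, 12, 13}

Y \ Z = {2, 3, 4, 12, 14}
Zᶜ = {2, 3, 4, 6, 9, 12, 14}
(Y \ Z) \ Zᶜ = {}
((Y \ Z) \ Zᶜ) △ X = {2, 3, 4, 5, 8, 9, 11, 14}
(((Y \ Z) \ Zᶜ) △ X)ᶜ = {6, 7, 10, 12, 13}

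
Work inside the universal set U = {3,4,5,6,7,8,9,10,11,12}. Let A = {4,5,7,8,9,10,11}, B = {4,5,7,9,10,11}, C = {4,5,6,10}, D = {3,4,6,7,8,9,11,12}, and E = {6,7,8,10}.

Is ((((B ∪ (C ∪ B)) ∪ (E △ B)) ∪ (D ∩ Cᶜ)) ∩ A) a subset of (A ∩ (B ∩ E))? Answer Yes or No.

C ∪ B = {4,5,6,7,9,10,11}
B ∪ (C ∪ B) = {4,5,6,7,9,10,11}
E △ B = {4,5,6,8,9,11}
(B ∪ (C ∪ B)) ∪ (E △ B) = {4,5,6,7,8,9,10,11}
Cᶜ = {3,7,8,9,11,12}
D ∩ Cᶜ = {3,7,8,9,11,12}
((B ∪ (C ∪ B)) ∪ (E △ B)) ∪ (D ∩ Cᶜ) = {3,4,5,6,7,8,9,10,11,12}
(((B ∪ (C ∪ B)) ∪ (E △ B)) ∪ (D ∩ Cᶜ)) ∩ A = {4,5,7,8,9,10,11}
B ∩ E = {7,10}
A ∩ (B ∩ E) = {7,10}
4 ∈ (((B ∪ (C ∪ B)) ∪ (E △ B)) ∪ (D ∩ Cᶜ)) ∩ A but 4 ∉ A ∩ (B ∩ E), so the inclusion fails.

No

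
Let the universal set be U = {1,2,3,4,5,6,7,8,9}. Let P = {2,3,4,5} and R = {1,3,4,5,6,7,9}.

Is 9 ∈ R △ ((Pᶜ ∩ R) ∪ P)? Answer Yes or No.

No

9 ∉ P, so 9 ∈ Pᶜ
9 ∈ Pᶜ and 9 ∈ R, so 9 ∈ Pᶜ ∩ R
9 ∈ (Pᶜ ∩ R) and 9 ∉ P, so 9 ∈ (Pᶜ ∩ R) ∪ P
9 ∈ R and 9 ∈ ((Pᶜ ∩ R) ∪ P), so 9 ∉ R △ ((Pᶜ ∩ R) ∪ P)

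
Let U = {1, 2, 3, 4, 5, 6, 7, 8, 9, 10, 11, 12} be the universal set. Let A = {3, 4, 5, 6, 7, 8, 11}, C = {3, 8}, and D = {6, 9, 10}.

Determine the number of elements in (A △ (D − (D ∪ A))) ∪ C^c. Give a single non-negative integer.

12

D ∪ A = {3, 4, 5, 6, 7, 8, 9, 10, 11}
D − (D ∪ A) = {}
A △ (D − (D ∪ A)) = {3, 4, 5, 6, 7, 8, 11}
C^c = {1, 2, 4, 5, 6, 7, 9, 10, 11, 12}
(A △ (D − (D ∪ A))) ∪ C^c = {1, 2, 3, 4, 5, 6, 7, 8, 9, 10, 11, 12}
|(A △ (D − (D ∪ A))) ∪ C^c| = 12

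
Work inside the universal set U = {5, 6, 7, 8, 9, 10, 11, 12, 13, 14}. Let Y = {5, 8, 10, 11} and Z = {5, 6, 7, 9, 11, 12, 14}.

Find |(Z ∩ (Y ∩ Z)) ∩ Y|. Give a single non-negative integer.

2

Y ∩ Z = {5, 11}
Z ∩ (Y ∩ Z) = {5, 11}
(Z ∩ (Y ∩ Z)) ∩ Y = {5, 11}
|(Z ∩ (Y ∩ Z)) ∩ Y| = 2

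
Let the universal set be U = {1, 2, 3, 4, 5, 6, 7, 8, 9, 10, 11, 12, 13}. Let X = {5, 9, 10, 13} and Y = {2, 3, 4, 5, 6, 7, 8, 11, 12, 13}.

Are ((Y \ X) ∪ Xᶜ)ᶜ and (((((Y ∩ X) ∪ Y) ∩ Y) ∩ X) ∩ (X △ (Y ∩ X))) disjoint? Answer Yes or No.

Yes

Y \ X = {2, 3, 4, 6, 7, 8, 11, 12}
Xᶜ = {1, 2, 3, 4, 6, 7, 8, 11, 12}
(Y \ X) ∪ Xᶜ = {1, 2, 3, 4, 6, 7, 8, 11, 12}
((Y \ X) ∪ Xᶜ)ᶜ = {5, 9, 10, 13}
Y ∩ X = {5, 13}
(Y ∩ X) ∪ Y = {2, 3, 4, 5, 6, 7, 8, 11, 12, 13}
((Y ∩ X) ∪ Y) ∩ Y = {2, 3, 4, 5, 6, 7, 8, 11, 12, 13}
(((Y ∩ X) ∪ Y) ∩ Y) ∩ X = {5, 13}
X △ (Y ∩ X) = {9, 10}
((((Y ∩ X) ∪ Y) ∩ Y) ∩ X) ∩ (X △ (Y ∩ X)) = {}
{5, 9, 10, 13} and {} share no elements.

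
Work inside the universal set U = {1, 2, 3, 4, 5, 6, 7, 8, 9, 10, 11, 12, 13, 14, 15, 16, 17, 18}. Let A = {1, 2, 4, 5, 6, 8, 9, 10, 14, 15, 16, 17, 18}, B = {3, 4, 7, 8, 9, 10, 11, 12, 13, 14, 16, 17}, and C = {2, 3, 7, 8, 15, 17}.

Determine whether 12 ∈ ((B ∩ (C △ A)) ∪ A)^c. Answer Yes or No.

Yes

12 ∉ C and 12 ∉ A, so 12 ∉ C △ A
12 ∈ B and 12 ∉ (C △ A), so 12 ∉ B ∩ (C △ A)
12 ∉ (B ∩ (C △ A)) and 12 ∉ A, so 12 ∉ (B ∩ (C △ A)) ∪ A
12 ∈ ((B ∩ (C △ A)) ∪ A)^c since 12 ∉ ((B ∩ (C △ A)) ∪ A)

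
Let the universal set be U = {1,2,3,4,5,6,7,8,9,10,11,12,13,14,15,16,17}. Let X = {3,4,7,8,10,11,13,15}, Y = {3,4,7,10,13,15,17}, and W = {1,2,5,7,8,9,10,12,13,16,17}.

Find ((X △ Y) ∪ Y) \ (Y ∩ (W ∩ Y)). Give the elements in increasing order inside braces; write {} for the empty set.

X △ Y = {8,11,17}
(X △ Y) ∪ Y = {3,4,7,8,10,11,13,15,17}
W ∩ Y = {7,10,13,17}
Y ∩ (W ∩ Y) = {7,10,13,17}
((X △ Y) ∪ Y) \ (Y ∩ (W ∩ Y)) = {3,4,8,11,15}

{3,4,8,11,15}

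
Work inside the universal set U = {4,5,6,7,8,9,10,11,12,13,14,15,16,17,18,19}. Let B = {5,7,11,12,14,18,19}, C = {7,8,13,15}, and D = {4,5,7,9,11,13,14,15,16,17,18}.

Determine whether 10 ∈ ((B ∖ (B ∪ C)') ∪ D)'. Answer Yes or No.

10 ∉ B and 10 ∉ C, so 10 ∉ B ∪ C
10 ∈ (B ∪ C)' since 10 ∉ (B ∪ C)
10 ∉ B and 10 ∈ (B ∪ C)', so 10 ∉ B ∖ (B ∪ C)'
10 ∉ (B ∖ (B ∪ C)') and 10 ∉ D, so 10 ∉ (B ∖ (B ∪ C)') ∪ D
10 ∈ ((B ∖ (B ∪ C)') ∪ D)' since 10 ∉ ((B ∖ (B ∪ C)') ∪ D)

Yes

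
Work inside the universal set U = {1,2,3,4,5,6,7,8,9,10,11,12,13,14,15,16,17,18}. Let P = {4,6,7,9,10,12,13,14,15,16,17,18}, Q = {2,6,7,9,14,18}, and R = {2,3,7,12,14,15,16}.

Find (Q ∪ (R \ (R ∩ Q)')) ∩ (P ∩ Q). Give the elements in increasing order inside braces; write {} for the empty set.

{6,7,9,14,18}

R ∩ Q = {2,7,14}
(R ∩ Q)' = {1,3,4,5,6,8,9,10,11,12,13,15,16,17,18}
R \ (R ∩ Q)' = {2,7,14}
Q ∪ (R \ (R ∩ Q)') = {2,6,7,9,14,18}
P ∩ Q = {6,7,9,14,18}
(Q ∪ (R \ (R ∩ Q)')) ∩ (P ∩ Q) = {6,7,9,14,18}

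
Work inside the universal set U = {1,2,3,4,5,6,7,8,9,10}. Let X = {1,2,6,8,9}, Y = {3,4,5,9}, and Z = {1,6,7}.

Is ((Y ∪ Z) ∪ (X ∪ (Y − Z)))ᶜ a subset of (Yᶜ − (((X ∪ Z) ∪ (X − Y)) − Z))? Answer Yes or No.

Yes

Y ∪ Z = {1,3,4,5,6,7,9}
Y − Z = {3,4,5,9}
X ∪ (Y − Z) = {1,2,3,4,5,6,8,9}
(Y ∪ Z) ∪ (X ∪ (Y − Z)) = {1,2,3,4,5,6,7,8,9}
((Y ∪ Z) ∪ (X ∪ (Y − Z)))ᶜ = {10}
Yᶜ = {1,2,6,7,8,10}
X ∪ Z = {1,2,6,7,8,9}
X − Y = {1,2,6,8}
(X ∪ Z) ∪ (X − Y) = {1,2,6,7,8,9}
((X ∪ Z) ∪ (X − Y)) − Z = {2,8,9}
Yᶜ − (((X ∪ Z) ∪ (X − Y)) − Z) = {1,6,7,10}
Every element of {10} is in {1,6,7,10}, so ((Y ∪ Z) ∪ (X ∪ (Y − Z)))ᶜ ⊆ Yᶜ − (((X ∪ Z) ∪ (X − Y)) − Z).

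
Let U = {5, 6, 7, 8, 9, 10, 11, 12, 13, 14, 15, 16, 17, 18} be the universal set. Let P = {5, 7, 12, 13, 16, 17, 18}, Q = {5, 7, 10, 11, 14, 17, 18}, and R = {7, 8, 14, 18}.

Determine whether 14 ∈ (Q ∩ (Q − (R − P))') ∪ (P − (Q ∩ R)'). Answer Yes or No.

14 ∈ R and 14 ∉ P, so 14 ∈ R − P
14 ∈ Q and 14 ∈ (R − P), so 14 ∉ Q − (R − P)
14 ∈ (Q − (R − P))' since 14 ∉ (Q − (R − P))
14 ∈ Q and 14 ∈ (Q − (R − P))', so 14 ∈ Q ∩ (Q − (R − P))'
14 ∈ Q and 14 ∈ R, so 14 ∈ Q ∩ R
14 ∉ (Q ∩ R)' since 14 ∈ (Q ∩ R)
14 ∉ P and 14 ∉ (Q ∩ R)', so 14 ∉ P − (Q ∩ R)'
14 ∈ (Q ∩ (Q − (R − P))') and 14 ∉ (P − (Q ∩ R)'), so 14 ∈ (Q ∩ (Q − (R − P))') ∪ (P − (Q ∩ R)')

Yes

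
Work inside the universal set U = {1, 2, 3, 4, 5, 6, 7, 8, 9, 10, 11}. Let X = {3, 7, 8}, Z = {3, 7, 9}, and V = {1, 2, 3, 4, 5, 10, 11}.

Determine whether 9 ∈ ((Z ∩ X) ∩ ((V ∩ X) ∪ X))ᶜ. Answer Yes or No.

9 ∈ Z and 9 ∉ X, so 9 ∉ Z ∩ X
9 ∉ V and 9 ∉ X, so 9 ∉ V ∩ X
9 ∉ (V ∩ X) and 9 ∉ X, so 9 ∉ (V ∩ X) ∪ X
9 ∉ (Z ∩ X) and 9 ∉ ((V ∩ X) ∪ X), so 9 ∉ (Z ∩ X) ∩ ((V ∩ X) ∪ X)
9 ∈ ((Z ∩ X) ∩ ((V ∩ X) ∪ X))ᶜ since 9 ∉ ((Z ∩ X) ∩ ((V ∩ X) ∪ X))

Yes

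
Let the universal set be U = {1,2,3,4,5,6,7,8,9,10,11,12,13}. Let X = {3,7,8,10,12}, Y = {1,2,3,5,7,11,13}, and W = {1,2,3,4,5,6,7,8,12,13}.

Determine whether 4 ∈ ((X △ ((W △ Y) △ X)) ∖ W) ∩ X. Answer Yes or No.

No

4 ∈ W and 4 ∉ Y, so 4 ∈ W △ Y
4 ∈ (W △ Y) and 4 ∉ X, so 4 ∈ (W △ Y) △ X
4 ∉ X and 4 ∈ ((W △ Y) △ X), so 4 ∈ X △ ((W △ Y) △ X)
4 ∈ (X △ ((W △ Y) △ X)) and 4 ∈ W, so 4 ∉ (X △ ((W △ Y) △ X)) ∖ W
4 ∉ ((X △ ((W △ Y) △ X)) ∖ W) and 4 ∉ X, so 4 ∉ ((X △ ((W △ Y) △ X)) ∖ W) ∩ X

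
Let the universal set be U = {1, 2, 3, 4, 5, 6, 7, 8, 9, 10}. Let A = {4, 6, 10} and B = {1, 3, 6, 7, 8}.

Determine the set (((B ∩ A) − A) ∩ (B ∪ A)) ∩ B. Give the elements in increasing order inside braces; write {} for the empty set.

B ∩ A = {6}
(B ∩ A) − A = {}
B ∪ A = {1, 3, 4, 6, 7, 8, 10}
((B ∩ A) − A) ∩ (B ∪ A) = {}
(((B ∩ A) − A) ∩ (B ∪ A)) ∩ B = {}

{}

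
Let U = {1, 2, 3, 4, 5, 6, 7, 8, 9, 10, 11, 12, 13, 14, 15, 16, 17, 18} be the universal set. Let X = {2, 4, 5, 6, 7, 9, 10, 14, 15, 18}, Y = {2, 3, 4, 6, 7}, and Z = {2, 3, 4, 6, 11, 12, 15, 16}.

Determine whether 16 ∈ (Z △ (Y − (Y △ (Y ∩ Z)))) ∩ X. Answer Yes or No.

No

16 ∉ Y and 16 ∈ Z, so 16 ∉ Y ∩ Z
16 ∉ Y and 16 ∉ (Y ∩ Z), so 16 ∉ Y △ (Y ∩ Z)
16 ∉ Y and 16 ∉ (Y △ (Y ∩ Z)), so 16 ∉ Y − (Y △ (Y ∩ Z))
16 ∈ Z and 16 ∉ (Y − (Y △ (Y ∩ Z))), so 16 ∈ Z △ (Y − (Y △ (Y ∩ Z)))
16 ∈ (Z △ (Y − (Y △ (Y ∩ Z)))) and 16 ∉ X, so 16 ∉ (Z △ (Y − (Y △ (Y ∩ Z)))) ∩ X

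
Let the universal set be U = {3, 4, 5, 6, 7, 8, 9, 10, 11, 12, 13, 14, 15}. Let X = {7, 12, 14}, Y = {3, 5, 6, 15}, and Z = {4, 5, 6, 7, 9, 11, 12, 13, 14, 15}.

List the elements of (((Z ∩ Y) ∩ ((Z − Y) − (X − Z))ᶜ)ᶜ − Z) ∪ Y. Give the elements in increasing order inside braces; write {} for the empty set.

Z ∩ Y = {5, 6, 15}
Z − Y = {4, 7, 9, 11, 12, 13, 14}
X − Z = {}
(Z − Y) − (X − Z) = {4, 7, 9, 11, 12, 13, 14}
((Z − Y) − (X − Z))ᶜ = {3, 5, 6, 8, 10, 15}
(Z ∩ Y) ∩ ((Z − Y) − (X − Z))ᶜ = {5, 6, 15}
((Z ∩ Y) ∩ ((Z − Y) − (X − Z))ᶜ)ᶜ = {3, 4, 7, 8, 9, 10, 11, 12, 13, 14}
((Z ∩ Y) ∩ ((Z − Y) − (X − Z))ᶜ)ᶜ − Z = {3, 8, 10}
(((Z ∩ Y) ∩ ((Z − Y) − (X − Z))ᶜ)ᶜ − Z) ∪ Y = {3, 5, 6, 8, 10, 15}

{3, 5, 6, 8, 10, 15}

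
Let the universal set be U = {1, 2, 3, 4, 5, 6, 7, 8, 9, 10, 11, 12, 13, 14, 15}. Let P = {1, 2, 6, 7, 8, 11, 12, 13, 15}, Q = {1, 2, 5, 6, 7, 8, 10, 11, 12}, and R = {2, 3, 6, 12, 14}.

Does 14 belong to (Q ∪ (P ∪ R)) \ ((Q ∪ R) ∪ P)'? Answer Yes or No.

Yes

14 ∉ P and 14 ∈ R, so 14 ∈ P ∪ R
14 ∉ Q and 14 ∈ (P ∪ R), so 14 ∈ Q ∪ (P ∪ R)
14 ∉ Q and 14 ∈ R, so 14 ∈ Q ∪ R
14 ∈ (Q ∪ R) and 14 ∉ P, so 14 ∈ (Q ∪ R) ∪ P
14 ∉ ((Q ∪ R) ∪ P)' since 14 ∈ ((Q ∪ R) ∪ P)
14 ∈ (Q ∪ (P ∪ R)) and 14 ∉ ((Q ∪ R) ∪ P)', so 14 ∈ (Q ∪ (P ∪ R)) \ ((Q ∪ R) ∪ P)'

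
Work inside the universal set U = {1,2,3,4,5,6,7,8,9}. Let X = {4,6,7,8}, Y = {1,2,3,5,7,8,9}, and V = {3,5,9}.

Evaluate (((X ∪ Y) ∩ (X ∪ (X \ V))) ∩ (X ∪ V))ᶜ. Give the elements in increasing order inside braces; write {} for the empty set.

{1,2,3,5,9}

X ∪ Y = {1,2,3,4,5,6,7,8,9}
X \ V = {4,6,7,8}
X ∪ (X \ V) = {4,6,7,8}
(X ∪ Y) ∩ (X ∪ (X \ V)) = {4,6,7,8}
X ∪ V = {3,4,5,6,7,8,9}
((X ∪ Y) ∩ (X ∪ (X \ V))) ∩ (X ∪ V) = {4,6,7,8}
(((X ∪ Y) ∩ (X ∪ (X \ V))) ∩ (X ∪ V))ᶜ = {1,2,3,5,9}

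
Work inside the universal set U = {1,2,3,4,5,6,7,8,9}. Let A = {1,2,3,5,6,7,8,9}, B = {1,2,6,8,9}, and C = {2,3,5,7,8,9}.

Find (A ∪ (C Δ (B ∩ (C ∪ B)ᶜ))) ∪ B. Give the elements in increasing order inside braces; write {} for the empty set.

C ∪ B = {1,2,3,5,6,7,8,9}
(C ∪ B)ᶜ = {4}
B ∩ (C ∪ B)ᶜ = {}
C Δ (B ∩ (C ∪ B)ᶜ) = {2,3,5,7,8,9}
A ∪ (C Δ (B ∩ (C ∪ B)ᶜ)) = {1,2,3,5,6,7,8,9}
(A ∪ (C Δ (B ∩ (C ∪ B)ᶜ))) ∪ B = {1,2,3,5,6,7,8,9}

{1,2,3,5,6,7,8,9}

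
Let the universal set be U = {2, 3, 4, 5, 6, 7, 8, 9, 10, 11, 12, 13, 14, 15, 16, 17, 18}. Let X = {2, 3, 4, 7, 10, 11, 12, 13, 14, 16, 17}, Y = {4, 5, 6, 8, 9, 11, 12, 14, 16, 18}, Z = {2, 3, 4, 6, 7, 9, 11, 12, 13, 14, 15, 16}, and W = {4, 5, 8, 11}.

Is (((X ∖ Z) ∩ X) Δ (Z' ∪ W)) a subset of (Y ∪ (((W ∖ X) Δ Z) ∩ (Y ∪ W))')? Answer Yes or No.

X ∖ Z = {10, 17}
(X ∖ Z) ∩ X = {10, 17}
Z' = {5, 8, 10, 17, 18}
Z' ∪ W = {4, 5, 8, 10, 11, 17, 18}
((X ∖ Z) ∩ X) Δ (Z' ∪ W) = {4, 5, 8, 11, 18}
W ∖ X = {5, 8}
(W ∖ X) Δ Z = {2, 3, 4, 5, 6, 7, 8, 9, 11, 12, 13, 14, 15, 16}
Y ∪ W = {4, 5, 6, 8, 9, 11, 12, 14, 16, 18}
((W ∖ X) Δ Z) ∩ (Y ∪ W) = {4, 5, 6, 8, 9, 11, 12, 14, 16}
(((W ∖ X) Δ Z) ∩ (Y ∪ W))' = {2, 3, 7, 10, 13, 15, 17, 18}
Y ∪ (((W ∖ X) Δ Z) ∩ (Y ∪ W))' = {2, 3, 4, 5, 6, 7, 8, 9, 10, 11, 12, 13, 14, 15, 16, 17, 18}
Every element of {4, 5, 8, 11, 18} is in {2, 3, 4, 5, 6, 7, 8, 9, 10, 11, 12, 13, 14, 15, 16, 17, 18}, so ((X ∖ Z) ∩ X) Δ (Z' ∪ W) ⊆ Y ∪ (((W ∖ X) Δ Z) ∩ (Y ∪ W))'.

Yes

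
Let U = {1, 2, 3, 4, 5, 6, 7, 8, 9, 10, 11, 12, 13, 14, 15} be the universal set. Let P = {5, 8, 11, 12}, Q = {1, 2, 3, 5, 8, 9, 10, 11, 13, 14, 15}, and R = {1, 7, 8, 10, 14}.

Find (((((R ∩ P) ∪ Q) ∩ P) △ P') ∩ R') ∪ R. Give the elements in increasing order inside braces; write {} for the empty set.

R ∩ P = {8}
(R ∩ P) ∪ Q = {1, 2, 3, 5, 8, 9, 10, 11, 13, 14, 15}
((R ∩ P) ∪ Q) ∩ P = {5, 8, 11}
P' = {1, 2, 3, 4, 6, 7, 9, 10, 13, 14, 15}
(((R ∩ P) ∪ Q) ∩ P) △ P' = {1, 2, 3, 4, 5, 6, 7, 8, 9, 10, 11, 13, 14, 15}
R' = {2, 3, 4, 5, 6, 9, 11, 12, 13, 15}
((((R ∩ P) ∪ Q) ∩ P) △ P') ∩ R' = {2, 3, 4, 5, 6, 9, 11, 13, 15}
(((((R ∩ P) ∪ Q) ∩ P) △ P') ∩ R') ∪ R = {1, 2, 3, 4, 5, 6, 7, 8, 9, 10, 11, 13, 14, 15}

{1, 2, 3, 4, 5, 6, 7, 8, 9, 10, 11, 13, 14, 15}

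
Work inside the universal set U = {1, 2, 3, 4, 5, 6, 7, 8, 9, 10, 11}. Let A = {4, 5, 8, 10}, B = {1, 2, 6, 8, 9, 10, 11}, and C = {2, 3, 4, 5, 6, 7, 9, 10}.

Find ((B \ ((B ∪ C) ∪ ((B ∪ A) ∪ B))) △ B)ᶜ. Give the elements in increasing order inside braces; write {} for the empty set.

{3, 4, 5, 7}

B ∪ C = {1, 2, 3, 4, 5, 6, 7, 8, 9, 10, 11}
B ∪ A = {1, 2, 4, 5, 6, 8, 9, 10, 11}
(B ∪ A) ∪ B = {1, 2, 4, 5, 6, 8, 9, 10, 11}
(B ∪ C) ∪ ((B ∪ A) ∪ B) = {1, 2, 3, 4, 5, 6, 7, 8, 9, 10, 11}
B \ ((B ∪ C) ∪ ((B ∪ A) ∪ B)) = {}
(B \ ((B ∪ C) ∪ ((B ∪ A) ∪ B))) △ B = {1, 2, 6, 8, 9, 10, 11}
((B \ ((B ∪ C) ∪ ((B ∪ A) ∪ B))) △ B)ᶜ = {3, 4, 5, 7}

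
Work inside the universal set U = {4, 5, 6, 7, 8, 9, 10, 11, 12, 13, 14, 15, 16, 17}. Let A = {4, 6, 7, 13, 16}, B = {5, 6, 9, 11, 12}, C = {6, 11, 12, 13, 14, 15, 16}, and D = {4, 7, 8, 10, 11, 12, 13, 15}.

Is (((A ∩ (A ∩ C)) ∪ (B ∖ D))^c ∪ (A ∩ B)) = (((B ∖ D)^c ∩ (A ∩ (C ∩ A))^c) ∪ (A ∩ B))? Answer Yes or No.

A ∩ C = {6, 13, 16}
A ∩ (A ∩ C) = {6, 13, 16}
B ∖ D = {5, 6, 9}
(A ∩ (A ∩ C)) ∪ (B ∖ D) = {5, 6, 9, 13, 16}
((A ∩ (A ∩ C)) ∪ (B ∖ D))^c = {4, 7, 8, 10, 11, 12, 14, 15, 17}
A ∩ B = {6}
((A ∩ (A ∩ C)) ∪ (B ∖ D))^c ∪ (A ∩ B) = {4, 6, 7, 8, 10, 11, 12, 14, 15, 17}
(B ∖ D)^c = {4, 7, 8, 10, 11, 12, 13, 14, 15, 16, 17}
C ∩ A = {6, 13, 16}
A ∩ (C ∩ A) = {6, 13, 16}
(A ∩ (C ∩ A))^c = {4, 5, 7, 8, 9, 10, 11, 12, 14, 15, 17}
(B ∖ D)^c ∩ (A ∩ (C ∩ A))^c = {4, 7, 8, 10, 11, 12, 14, 15, 17}
((B ∖ D)^c ∩ (A ∩ (C ∩ A))^c) ∪ (A ∩ B) = {4, 6, 7, 8, 10, 11, 12, 14, 15, 17}
Both equal {4, 6, 7, 8, 10, 11, 12, 14, 15, 17}, so ((A ∩ (A ∩ C)) ∪ (B ∖ D))^c ∪ (A ∩ B) = ((B ∖ D)^c ∩ (A ∩ (C ∩ A))^c) ∪ (A ∩ B).

Yes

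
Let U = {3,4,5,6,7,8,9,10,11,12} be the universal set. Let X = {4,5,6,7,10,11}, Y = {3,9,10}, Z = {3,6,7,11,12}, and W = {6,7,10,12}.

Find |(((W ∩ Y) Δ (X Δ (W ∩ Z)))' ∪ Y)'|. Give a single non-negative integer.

4

W ∩ Y = {10}
W ∩ Z = {6,7,12}
X Δ (W ∩ Z) = {4,5,10,11,12}
(W ∩ Y) Δ (X Δ (W ∩ Z)) = {4,5,11,12}
((W ∩ Y) Δ (X Δ (W ∩ Z)))' = {3,6,7,8,9,10}
((W ∩ Y) Δ (X Δ (W ∩ Z)))' ∪ Y = {3,6,7,8,9,10}
(((W ∩ Y) Δ (X Δ (W ∩ Z)))' ∪ Y)' = {4,5,11,12}
|(((W ∩ Y) Δ (X Δ (W ∩ Z)))' ∪ Y)'| = 4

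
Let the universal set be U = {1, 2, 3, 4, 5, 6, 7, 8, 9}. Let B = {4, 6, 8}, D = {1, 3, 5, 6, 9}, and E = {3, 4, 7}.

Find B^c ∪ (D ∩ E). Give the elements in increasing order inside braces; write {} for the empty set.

B^c = {1, 2, 3, 5, 7, 9}
D ∩ E = {3}
B^c ∪ (D ∩ E) = {1, 2, 3, 5, 7, 9}

{1, 2, 3, 5, 7, 9}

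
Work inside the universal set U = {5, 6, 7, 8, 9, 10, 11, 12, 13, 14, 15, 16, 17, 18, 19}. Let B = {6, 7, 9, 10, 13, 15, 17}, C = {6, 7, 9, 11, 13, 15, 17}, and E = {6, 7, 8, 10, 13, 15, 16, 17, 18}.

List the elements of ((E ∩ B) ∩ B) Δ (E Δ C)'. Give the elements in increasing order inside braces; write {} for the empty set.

E ∩ B = {6, 7, 10, 13, 15, 17}
(E ∩ B) ∩ B = {6, 7, 10, 13, 15, 17}
E Δ C = {8, 9, 10, 11, 16, 18}
(E Δ C)' = {5, 6, 7, 12, 13, 14, 15, 17, 19}
((E ∩ B) ∩ B) Δ (E Δ C)' = {5, 10, 12, 14, 19}

{5, 10, 12, 14, 19}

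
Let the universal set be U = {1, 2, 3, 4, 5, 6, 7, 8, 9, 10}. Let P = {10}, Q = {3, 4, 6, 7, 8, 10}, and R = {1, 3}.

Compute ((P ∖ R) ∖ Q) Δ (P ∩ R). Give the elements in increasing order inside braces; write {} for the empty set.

{}

P ∖ R = {10}
(P ∖ R) ∖ Q = {}
P ∩ R = {}
((P ∖ R) ∖ Q) Δ (P ∩ R) = {}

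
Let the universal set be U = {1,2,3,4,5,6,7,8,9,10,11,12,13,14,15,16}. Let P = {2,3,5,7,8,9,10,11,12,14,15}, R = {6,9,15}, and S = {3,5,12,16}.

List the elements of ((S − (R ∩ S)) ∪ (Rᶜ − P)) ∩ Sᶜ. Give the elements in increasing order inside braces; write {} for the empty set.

{1,4,13}

R ∩ S = {}
S − (R ∩ S) = {3,5,12,16}
Rᶜ = {1,2,3,4,5,7,8,10,11,12,13,14,16}
Rᶜ − P = {1,4,13,16}
(S − (R ∩ S)) ∪ (Rᶜ − P) = {1,3,4,5,12,13,16}
Sᶜ = {1,2,4,6,7,8,9,10,11,13,14,15}
((S − (R ∩ S)) ∪ (Rᶜ − P)) ∩ Sᶜ = {1,4,13}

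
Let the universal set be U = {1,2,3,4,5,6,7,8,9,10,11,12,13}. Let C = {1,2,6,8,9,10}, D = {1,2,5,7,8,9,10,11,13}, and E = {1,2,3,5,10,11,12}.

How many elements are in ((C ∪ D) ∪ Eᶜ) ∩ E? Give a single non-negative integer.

C ∪ D = {1,2,5,6,7,8,9,10,11,13}
Eᶜ = {4,6,7,8,9,13}
(C ∪ D) ∪ Eᶜ = {1,2,4,5,6,7,8,9,10,11,13}
((C ∪ D) ∪ Eᶜ) ∩ E = {1,2,5,10,11}
|((C ∪ D) ∪ Eᶜ) ∩ E| = 5

5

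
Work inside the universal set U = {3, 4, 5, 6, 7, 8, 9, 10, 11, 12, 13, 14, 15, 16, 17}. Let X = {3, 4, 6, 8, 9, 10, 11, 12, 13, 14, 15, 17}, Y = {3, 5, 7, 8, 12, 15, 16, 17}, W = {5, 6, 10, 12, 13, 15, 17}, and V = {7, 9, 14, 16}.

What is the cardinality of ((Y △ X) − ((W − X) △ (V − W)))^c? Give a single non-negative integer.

10

Y △ X = {4, 5, 6, 7, 9, 10, 11, 13, 14, 16}
W − X = {5}
V − W = {7, 9, 14, 16}
(W − X) △ (V − W) = {5, 7, 9, 14, 16}
(Y △ X) − ((W − X) △ (V − W)) = {4, 6, 10, 11, 13}
((Y △ X) − ((W − X) △ (V − W)))^c = {3, 5, 7, 8, 9, 12, 14, 15, 16, 17}
|((Y △ X) − ((W − X) △ (V − W)))^c| = 10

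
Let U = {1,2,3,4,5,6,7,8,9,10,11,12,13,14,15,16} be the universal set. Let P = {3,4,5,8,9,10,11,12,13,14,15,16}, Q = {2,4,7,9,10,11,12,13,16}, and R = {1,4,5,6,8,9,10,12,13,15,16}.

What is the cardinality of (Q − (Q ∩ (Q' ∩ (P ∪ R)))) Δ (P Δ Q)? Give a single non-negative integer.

Q' = {1,3,5,6,8,14,15}
P ∪ R = {1,3,4,5,6,8,9,10,11,12,13,14,15,16}
Q' ∩ (P ∪ R) = {1,3,5,6,8,14,15}
Q ∩ (Q' ∩ (P ∪ R)) = {}
Q − (Q ∩ (Q' ∩ (P ∪ R))) = {2,4,7,9,10,11,12,13,16}
P Δ Q = {2,3,5,7,8,14,15}
(Q − (Q ∩ (Q' ∩ (P ∪ R)))) Δ (P Δ Q) = {3,4,5,8,9,10,11,12,13,14,15,16}
|(Q − (Q ∩ (Q' ∩ (P ∪ R)))) Δ (P Δ Q)| = 12

12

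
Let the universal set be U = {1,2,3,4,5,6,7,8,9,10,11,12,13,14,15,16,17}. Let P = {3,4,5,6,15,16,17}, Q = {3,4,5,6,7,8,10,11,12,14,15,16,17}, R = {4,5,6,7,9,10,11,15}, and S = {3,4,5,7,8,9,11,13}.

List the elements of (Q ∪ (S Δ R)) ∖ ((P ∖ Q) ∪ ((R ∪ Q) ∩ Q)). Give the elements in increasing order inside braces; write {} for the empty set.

S Δ R = {3,6,8,10,13,15}
Q ∪ (S Δ R) = {3,4,5,6,7,8,10,11,12,13,14,15,16,17}
P ∖ Q = {}
R ∪ Q = {3,4,5,6,7,8,9,10,11,12,14,15,16,17}
(R ∪ Q) ∩ Q = {3,4,5,6,7,8,10,11,12,14,15,16,17}
(P ∖ Q) ∪ ((R ∪ Q) ∩ Q) = {3,4,5,6,7,8,10,11,12,14,15,16,17}
(Q ∪ (S Δ R)) ∖ ((P ∖ Q) ∪ ((R ∪ Q) ∩ Q)) = {13}

{13}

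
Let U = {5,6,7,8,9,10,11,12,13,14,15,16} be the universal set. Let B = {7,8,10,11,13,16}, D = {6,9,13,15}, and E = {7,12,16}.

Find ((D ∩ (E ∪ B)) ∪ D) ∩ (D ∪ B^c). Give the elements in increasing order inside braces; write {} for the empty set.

{6,9,13,15}

E ∪ B = {7,8,10,11,12,13,16}
D ∩ (E ∪ B) = {13}
(D ∩ (E ∪ B)) ∪ D = {6,9,13,15}
B^c = {5,6,9,12,14,15}
D ∪ B^c = {5,6,9,12,13,14,15}
((D ∩ (E ∪ B)) ∪ D) ∩ (D ∪ B^c) = {6,9,13,15}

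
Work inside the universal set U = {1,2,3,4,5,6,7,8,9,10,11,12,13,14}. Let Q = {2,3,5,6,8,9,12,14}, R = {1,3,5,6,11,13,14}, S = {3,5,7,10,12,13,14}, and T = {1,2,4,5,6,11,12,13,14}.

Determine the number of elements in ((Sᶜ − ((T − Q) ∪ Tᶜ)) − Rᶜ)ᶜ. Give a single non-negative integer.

Sᶜ = {1,2,4,6,8,9,11}
T − Q = {1,4,11,13}
Tᶜ = {3,7,8,9,10}
(T − Q) ∪ Tᶜ = {1,3,4,7,8,9,10,11,13}
Sᶜ − ((T − Q) ∪ Tᶜ) = {2,6}
Rᶜ = {2,4,7,8,9,10,12}
(Sᶜ − ((T − Q) ∪ Tᶜ)) − Rᶜ = {6}
((Sᶜ − ((T − Q) ∪ Tᶜ)) − Rᶜ)ᶜ = {1,2,3,4,5,7,8,9,10,11,12,13,14}
|((Sᶜ − ((T − Q) ∪ Tᶜ)) − Rᶜ)ᶜ| = 13

13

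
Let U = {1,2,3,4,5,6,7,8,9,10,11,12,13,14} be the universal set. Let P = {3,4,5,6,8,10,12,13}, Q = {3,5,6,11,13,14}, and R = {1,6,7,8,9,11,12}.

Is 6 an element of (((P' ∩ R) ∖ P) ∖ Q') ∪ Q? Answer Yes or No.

Yes

6 ∈ P, so 6 ∉ P'
6 ∉ P' and 6 ∈ R, so 6 ∉ P' ∩ R
6 ∉ (P' ∩ R) and 6 ∈ P, so 6 ∉ (P' ∩ R) ∖ P
6 ∈ Q, so 6 ∉ Q'
6 ∉ ((P' ∩ R) ∖ P) and 6 ∉ Q', so 6 ∉ ((P' ∩ R) ∖ P) ∖ Q'
6 ∉ (((P' ∩ R) ∖ P) ∖ Q') and 6 ∈ Q, so 6 ∈ (((P' ∩ R) ∖ P) ∖ Q') ∪ Q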